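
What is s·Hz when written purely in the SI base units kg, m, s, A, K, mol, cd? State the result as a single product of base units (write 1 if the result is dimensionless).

1

Hz = 1/s = s⁻¹ (frequency is cycles per second).
Combining: s·Hz = s · s⁻¹ = 1.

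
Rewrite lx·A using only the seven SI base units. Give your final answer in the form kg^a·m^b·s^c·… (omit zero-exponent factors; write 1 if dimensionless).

m⁻²·A·cd

lx = lm/m² (illuminance = luminous flux per area),
    = m⁻²·cd.
Combining: lx·A = (m⁻²·cd) · A = m⁻²·A·cd.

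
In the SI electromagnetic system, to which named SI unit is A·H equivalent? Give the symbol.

Wb

H = kg·m²·s⁻²·A⁻².
Combining: A·H = A · (kg·m²·s⁻²·A⁻²) = kg·m²·s⁻²·A⁻¹.
kg·m²·s⁻²·A⁻¹ is the base-SI form of the weber.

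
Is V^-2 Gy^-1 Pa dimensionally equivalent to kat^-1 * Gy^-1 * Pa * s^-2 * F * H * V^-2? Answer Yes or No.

Left side:
  V = kg·m²·s⁻³·A⁻¹.
  So V⁻² = kg⁻²·m⁻⁴·s⁶·A².
  Gy = m²·s⁻².
  So Gy⁻¹ = m⁻²·s².
  Pa = kg·m⁻¹·s⁻².
  Combining: V⁻²·Gy⁻¹·Pa = (kg⁻²·m⁻⁴·s⁶·A²) · (m⁻²·s²) · (kg·m⁻¹·s⁻²) = kg⁻¹·m⁻⁷·s⁶·A².
Right side:
  kat = mol/s = s⁻¹·mol (catalytic activity).
  So kat⁻¹ = s·mol⁻¹.
  Gy = J/kg (absorbed dose = energy per mass),
      = m²·s⁻².
  So Gy⁻¹ = m⁻²·s².
  Pa = N/m² (pressure = force per area),
      = kg·m⁻¹·s⁻².
  F = C/V (capacitance = charge per voltage),
      = A·s/(kg·m²·s⁻³·A⁻¹) (substituting C and V),
      = kg⁻¹·m⁻²·s⁴·A².
  H = Wb/A (inductance = flux per current),
      = kg·m²·s⁻²·A⁻².
  V = W/A (potential = power per current),
      = kg·m²·s⁻³·A⁻¹.
  So V⁻² = kg⁻²·m⁻⁴·s⁶·A².
  Combining: kat⁻¹·Gy⁻¹·Pa·s⁻²·F·H·V⁻² = (s·mol⁻¹) · (m⁻²·s²) · (kg·m⁻¹·s⁻²) · s⁻² · (kg⁻¹·m⁻²·s⁴·A²) · (kg·m²·s⁻²·A⁻²) · (kg⁻²·m⁻⁴·s⁶·A²) = kg⁻¹·m⁻⁷·s⁷·A²·mol⁻¹.
Left is kg⁻¹·m⁻⁷·s⁶·A²; right is kg⁻¹·m⁻⁷·s⁷·A²·mol⁻¹ — different.

No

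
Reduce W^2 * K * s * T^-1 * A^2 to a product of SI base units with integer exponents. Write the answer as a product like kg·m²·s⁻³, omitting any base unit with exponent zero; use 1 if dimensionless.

W = kg·m²·s⁻³.
So W² = kg²·m⁴·s⁻⁶.
T = kg·s⁻²·A⁻¹.
So T⁻¹ = kg⁻¹·s²·A.
Combining: W²·K·s·T⁻¹·A² = (kg²·m⁴·s⁻⁶) · K · s · (kg⁻¹·s²·A) · A² = kg·m⁴·s⁻³·A³·K.

kg·m⁴·s⁻³·A³·K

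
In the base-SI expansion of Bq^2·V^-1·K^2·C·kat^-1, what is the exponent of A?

2

Bq = 1/s = s⁻¹ (activity is decays per second).
So Bq² = s⁻².
V = W/A (potential = power per current),
    = kg·m²·s⁻³·A⁻¹.
So V⁻¹ = kg⁻¹·m⁻²·s³·A.
C = A·s = s·A (charge = current × time).
kat = mol/s = s⁻¹·mol (catalytic activity).
So kat⁻¹ = s·mol⁻¹.
Combining: Bq²·V⁻¹·K²·C·kat⁻¹ = s⁻² · (kg⁻¹·m⁻²·s³·A) · K² · (s·A) · (s·mol⁻¹) = kg⁻¹·m⁻²·s³·A²·K²·mol⁻¹.
The exponent of A is 2.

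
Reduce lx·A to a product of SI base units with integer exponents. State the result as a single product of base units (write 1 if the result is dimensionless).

m⁻²·A·cd

lx = m⁻²·cd.
Combining: lx·A = (m⁻²·cd) · A = m⁻²·A·cd.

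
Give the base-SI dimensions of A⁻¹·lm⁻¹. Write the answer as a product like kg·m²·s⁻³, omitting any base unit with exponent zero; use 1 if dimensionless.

lm = cd·sr = cd (luminous flux; sr is dimensionless).
So lm⁻¹ = cd⁻¹.
Combining: A⁻¹·lm⁻¹ = A⁻¹ · cd⁻¹ = A⁻¹·cd⁻¹.

A⁻¹·cd⁻¹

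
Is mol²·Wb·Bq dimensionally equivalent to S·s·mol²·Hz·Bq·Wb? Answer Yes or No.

Left side:
  Wb = V·s (flux: a volt is a weber per second),
      = kg·m²·s⁻²·A⁻¹.
  Bq = 1/s = s⁻¹ (activity is decays per second).
  Combining: mol²·Wb·Bq = mol² · (kg·m²·s⁻²·A⁻¹) · s⁻¹ = kg·m²·s⁻³·A⁻¹·mol².
Right side:
  S = kg⁻¹·m⁻²·s³·A².
  Hz = s⁻¹.
  Bq = s⁻¹.
  Wb = kg·m²·s⁻²·A⁻¹.
  Combining: S·s·mol²·Hz·Bq·Wb = (kg⁻¹·m⁻²·s³·A²) · s · mol² · s⁻¹ · s⁻¹ · (kg·m²·s⁻²·A⁻¹) = A·mol².
Left is kg·m²·s⁻³·A⁻¹·mol²; right is A·mol² — different.

No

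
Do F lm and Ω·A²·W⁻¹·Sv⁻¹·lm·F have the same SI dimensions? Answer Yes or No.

No

Left side:
  F = C/V (capacitance = charge per voltage),
      = A·s/(kg·m²·s⁻³·A⁻¹) (substituting C and V),
      = kg⁻¹·m⁻²·s⁴·A².
  lm = cd·sr = cd (luminous flux; sr is dimensionless).
  Combining: F·lm = (kg⁻¹·m⁻²·s⁴·A²) · cd = kg⁻¹·m⁻²·s⁴·A²·cd.
Right side:
  Ω = V/A (resistance = voltage per current),
      = kg·m²·s⁻³·A⁻².
  W = J/s (power = energy per time),
      = kg·m²·s⁻³.
  So W⁻¹ = kg⁻¹·m⁻²·s³.
  Sv = J/kg (equivalent dose = energy per mass),
      = m²·s⁻².
  So Sv⁻¹ = m⁻²·s².
  lm = cd·sr = cd (luminous flux; sr is dimensionless).
  F = C/V (capacitance = charge per voltage),
      = A·s/(kg·m²·s⁻³·A⁻¹) (substituting C and V),
      = kg⁻¹·m⁻²·s⁴·A².
  Combining: Ω·A²·W⁻¹·Sv⁻¹·lm·F = (kg·m²·s⁻³·A⁻²) · A² · (kg⁻¹·m⁻²·s³) · (m⁻²·s²) · cd · (kg⁻¹·m⁻²·s⁴·A²) = kg⁻¹·m⁻⁴·s⁶·A²·cd.
Left is kg⁻¹·m⁻²·s⁴·A²·cd; right is kg⁻¹·m⁻⁴·s⁶·A²·cd — different.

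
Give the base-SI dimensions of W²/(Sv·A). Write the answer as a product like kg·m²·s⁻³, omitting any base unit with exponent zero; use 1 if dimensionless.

kg²·m²·s⁻⁴·A⁻¹

Sv = m²·s⁻².
So Sv⁻¹ = m⁻²·s².
W = kg·m²·s⁻³.
So W² = kg²·m⁴·s⁻⁶.
Combining: Sv⁻¹·A⁻¹·W² = (m⁻²·s²) · A⁻¹ · (kg²·m⁴·s⁻⁶) = kg²·m²·s⁻⁴·A⁻¹.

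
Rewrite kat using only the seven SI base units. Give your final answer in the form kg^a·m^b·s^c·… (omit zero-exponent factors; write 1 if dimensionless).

s⁻¹·mol

kat = mol/s = s⁻¹·mol (catalytic activity).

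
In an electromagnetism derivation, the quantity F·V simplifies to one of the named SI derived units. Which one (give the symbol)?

C

F = C/V (capacitance = charge per voltage),
    = A·s/(kg·m²·s⁻³·A⁻¹) (substituting C and V),
    = kg⁻¹·m⁻²·s⁴·A².
V = W/A (potential = power per current),
    = kg·m²·s⁻³·A⁻¹.
Combining: F·V = (kg⁻¹·m⁻²·s⁴·A²) · (kg·m²·s⁻³·A⁻¹) = s·A.
s·A is the base-SI form of the coulomb.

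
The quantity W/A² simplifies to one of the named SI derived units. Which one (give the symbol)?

Ω

W = J/s (power = energy per time),
    = kg·m²·s⁻³.
Combining: A⁻²·W = A⁻² · (kg·m²·s⁻³) = kg·m²·s⁻³·A⁻².
kg·m²·s⁻³·A⁻² is the base-SI form of the ohm.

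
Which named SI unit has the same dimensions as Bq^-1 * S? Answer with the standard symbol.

Bq = s⁻¹.
So Bq⁻¹ = s.
S = kg⁻¹·m⁻²·s³·A².
Combining: Bq⁻¹·S = s · (kg⁻¹·m⁻²·s³·A²) = kg⁻¹·m⁻²·s⁴·A².
kg⁻¹·m⁻²·s⁴·A² is the base-SI form of the farad.

F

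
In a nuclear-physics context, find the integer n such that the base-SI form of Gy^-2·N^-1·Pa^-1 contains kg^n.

Gy = J/kg (absorbed dose = energy per mass),
    = m²·s⁻².
So Gy⁻² = m⁻⁴·s⁴.
N = kg·m/s² = kg·m·s⁻² (force = mass × acceleration).
So N⁻¹ = kg⁻¹·m⁻¹·s².
Pa = N/m² (pressure = force per area),
    = kg·m⁻¹·s⁻².
So Pa⁻¹ = kg⁻¹·m·s².
Combining: Gy⁻²·N⁻¹·Pa⁻¹ = (m⁻⁴·s⁴) · (kg⁻¹·m⁻¹·s²) · (kg⁻¹·m·s²) = kg⁻²·m⁻⁴·s⁸.
The exponent of kg is -2.

-2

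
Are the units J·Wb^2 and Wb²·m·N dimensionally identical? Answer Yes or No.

Left side:
  J = N·m (work = force × distance),
      = kg·m²·s⁻².
  Wb = V·s (flux: a volt is a weber per second),
      = kg·m²·s⁻²·A⁻¹.
  So Wb² = kg²·m⁴·s⁻⁴·A⁻².
  Combining: J·Wb² = (kg·m²·s⁻²) · (kg²·m⁴·s⁻⁴·A⁻²) = kg³·m⁶·s⁻⁶·A⁻².
Right side:
  Wb = V·s (flux: a volt is a weber per second),
      = kg·m²·s⁻²·A⁻¹.
  So Wb² = kg²·m⁴·s⁻⁴·A⁻².
  N = kg·m/s² = kg·m·s⁻² (force = mass × acceleration).
  Combining: Wb²·m·N = (kg²·m⁴·s⁻⁴·A⁻²) · m · (kg·m·s⁻²) = kg³·m⁶·s⁻⁶·A⁻².
Both reduce to kg³·m⁶·s⁻⁶·A⁻².

Yes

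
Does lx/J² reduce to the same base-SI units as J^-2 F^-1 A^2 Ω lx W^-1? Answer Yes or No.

Left side:
  lx = m⁻²·cd.
  J = kg·m²·s⁻².
  So J⁻² = kg⁻²·m⁻⁴·s⁴.
  Combining: lx·J⁻² = (m⁻²·cd) · (kg⁻²·m⁻⁴·s⁴) = kg⁻²·m⁻⁶·s⁴·cd.
Right side:
  J = N·m (work = force × distance),
      = kg·m²·s⁻².
  So J⁻² = kg⁻²·m⁻⁴·s⁴.
  F = C/V (capacitance = charge per voltage),
      = A·s/(kg·m²·s⁻³·A⁻¹) (substituting C and V),
      = kg⁻¹·m⁻²·s⁴·A².
  So F⁻¹ = kg·m²·s⁻⁴·A⁻².
  Ω = V/A (resistance = voltage per current),
      = kg·m²·s⁻³·A⁻².
  lx = lm/m² (illuminance = luminous flux per area),
      = m⁻²·cd.
  W = J/s (power = energy per time),
      = kg·m²·s⁻³.
  So W⁻¹ = kg⁻¹·m⁻²·s³.
  Combining: J⁻²·F⁻¹·A²·Ω·lx·W⁻¹ = (kg⁻²·m⁻⁴·s⁴) · (kg·m²·s⁻⁴·A⁻²) · A² · (kg·m²·s⁻³·A⁻²) · (m⁻²·cd) · (kg⁻¹·m⁻²·s³) = kg⁻¹·m⁻⁴·A⁻²·cd.
Left is kg⁻²·m⁻⁶·s⁴·cd; right is kg⁻¹·m⁻⁴·A⁻²·cd — different.

No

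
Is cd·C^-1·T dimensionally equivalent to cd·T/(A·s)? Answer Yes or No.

Yes

Left side:
  C = A·s = s·A (charge = current × time).
  So C⁻¹ = s⁻¹·A⁻¹.
  T = Wb/m² (flux density = flux per area),
      = kg·s⁻²·A⁻¹.
  Combining: cd·C⁻¹·T = cd · (s⁻¹·A⁻¹) · (kg·s⁻²·A⁻¹) = kg·s⁻³·A⁻²·cd.
Right side:
  T = kg·s⁻²·A⁻¹.
  Combining: A⁻¹·cd·T·s⁻¹ = A⁻¹ · cd · (kg·s⁻²·A⁻¹) · s⁻¹ = kg·s⁻³·A⁻²·cd.
Both reduce to kg·s⁻³·A⁻²·cd.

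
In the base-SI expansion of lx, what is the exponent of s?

lx = lm/m² (illuminance = luminous flux per area),
    = m⁻²·cd.
The exponent of s is 0.

0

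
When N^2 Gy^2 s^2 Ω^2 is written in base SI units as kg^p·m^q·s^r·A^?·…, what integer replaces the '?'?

N = kg·m/s² = kg·m·s⁻² (force = mass × acceleration).
So N² = kg²·m²·s⁻⁴.
Gy = J/kg (absorbed dose = energy per mass),
    = m²·s⁻².
So Gy² = m⁴·s⁻⁴.
Ω = V/A (resistance = voltage per current),
    = kg·m²·s⁻³·A⁻².
So Ω² = kg²·m⁴·s⁻⁶·A⁻⁴.
Combining: N²·Gy²·s²·Ω² = (kg²·m²·s⁻⁴) · (m⁴·s⁻⁴) · s² · (kg²·m⁴·s⁻⁶·A⁻⁴) = kg⁴·m¹⁰·s⁻¹²·A⁻⁴.
The exponent of A is -4.

-4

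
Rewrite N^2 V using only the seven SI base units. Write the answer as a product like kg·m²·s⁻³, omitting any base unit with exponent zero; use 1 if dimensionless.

kg³·m⁴·s⁻⁷·A⁻¹

N = kg·m·s⁻².
So N² = kg²·m²·s⁻⁴.
V = kg·m²·s⁻³·A⁻¹.
Combining: N²·V = (kg²·m²·s⁻⁴) · (kg·m²·s⁻³·A⁻¹) = kg³·m⁴·s⁻⁷·A⁻¹.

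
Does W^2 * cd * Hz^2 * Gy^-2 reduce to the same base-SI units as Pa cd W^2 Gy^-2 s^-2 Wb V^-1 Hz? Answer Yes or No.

No

Left side:
  W = kg·m²·s⁻³.
  So W² = kg²·m⁴·s⁻⁶.
  Hz = s⁻¹.
  So Hz² = s⁻².
  Gy = m²·s⁻².
  So Gy⁻² = m⁻⁴·s⁴.
  Combining: W²·cd·Hz²·Gy⁻² = (kg²·m⁴·s⁻⁶) · cd · s⁻² · (m⁻⁴·s⁴) = kg²·s⁻⁴·cd.
Right side:
  Pa = kg·m⁻¹·s⁻².
  W = kg·m²·s⁻³.
  So W² = kg²·m⁴·s⁻⁶.
  Gy = m²·s⁻².
  So Gy⁻² = m⁻⁴·s⁴.
  Wb = kg·m²·s⁻²·A⁻¹.
  V = kg·m²·s⁻³·A⁻¹.
  So V⁻¹ = kg⁻¹·m⁻²·s³·A.
  Hz = s⁻¹.
  Combining: Pa·cd·W²·Gy⁻²·s⁻²·Wb·V⁻¹·Hz = (kg·m⁻¹·s⁻²) · cd · (kg²·m⁴·s⁻⁶) · (m⁻⁴·s⁴) · s⁻² · (kg·m²·s⁻²·A⁻¹) · (kg⁻¹·m⁻²·s³·A) · s⁻¹ = kg³·m⁻¹·s⁻⁶·cd.
Left is kg²·s⁻⁴·cd; right is kg³·m⁻¹·s⁻⁶·cd — different.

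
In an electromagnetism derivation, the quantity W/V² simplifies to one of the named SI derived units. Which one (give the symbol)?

V = W/A (potential = power per current),
    = kg·m²·s⁻³·A⁻¹.
So V⁻² = kg⁻²·m⁻⁴·s⁶·A².
W = J/s (power = energy per time),
    = kg·m²·s⁻³.
Combining: V⁻²·W = (kg⁻²·m⁻⁴·s⁶·A²) · (kg·m²·s⁻³) = kg⁻¹·m⁻²·s³·A².
kg⁻¹·m⁻²·s³·A² is the base-SI form of the siemens.

S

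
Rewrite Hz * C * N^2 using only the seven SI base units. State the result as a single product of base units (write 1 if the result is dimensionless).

Hz = 1/s = s⁻¹ (frequency is cycles per second).
C = A·s = s·A (charge = current × time).
N = kg·m/s² = kg·m·s⁻² (force = mass × acceleration).
So N² = kg²·m²·s⁻⁴.
Combining: Hz·C·N² = s⁻¹ · (s·A) · (kg²·m²·s⁻⁴) = kg²·m²·s⁻⁴·A.

kg²·m²·s⁻⁴·A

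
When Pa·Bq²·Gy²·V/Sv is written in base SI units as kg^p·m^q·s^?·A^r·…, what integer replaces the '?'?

Pa = N/m² (pressure = force per area),
    = kg·m⁻¹·s⁻².
Bq = 1/s = s⁻¹ (activity is decays per second).
So Bq² = s⁻².
Sv = J/kg (equivalent dose = energy per mass),
    = m²·s⁻².
So Sv⁻¹ = m⁻²·s².
Gy = J/kg (absorbed dose = energy per mass),
    = m²·s⁻².
So Gy² = m⁴·s⁻⁴.
V = W/A (potential = power per current),
    = kg·m²·s⁻³·A⁻¹.
Combining: Pa·Bq²·Sv⁻¹·Gy²·V = (kg·m⁻¹·s⁻²) · s⁻² · (m⁻²·s²) · (m⁴·s⁻⁴) · (kg·m²·s⁻³·A⁻¹) = kg²·m³·s⁻⁹·A⁻¹.
The exponent of s is -9.

-9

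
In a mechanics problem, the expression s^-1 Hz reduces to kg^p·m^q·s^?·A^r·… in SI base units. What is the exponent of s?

-2

Hz = s⁻¹.
Combining: s⁻¹·Hz = s⁻¹ · s⁻¹ = s⁻².
The exponent of s is -2.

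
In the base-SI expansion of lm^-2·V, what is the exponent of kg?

1

lm = cd·sr = cd (luminous flux; sr is dimensionless).
So lm⁻² = cd⁻².
V = W/A (potential = power per current),
    = kg·m²·s⁻³·A⁻¹.
Combining: lm⁻²·V = cd⁻² · (kg·m²·s⁻³·A⁻¹) = kg·m²·s⁻³·A⁻¹·cd⁻².
The exponent of kg is 1.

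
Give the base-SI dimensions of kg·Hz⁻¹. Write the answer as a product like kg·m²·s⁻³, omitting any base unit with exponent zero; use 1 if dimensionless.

Hz = 1/s = s⁻¹ (frequency is cycles per second).
So Hz⁻¹ = s.
Combining: kg·Hz⁻¹ = kg · s = kg·s.

kg·s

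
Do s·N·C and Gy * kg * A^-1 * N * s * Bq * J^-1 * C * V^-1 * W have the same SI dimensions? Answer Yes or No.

Left side:
  N = kg·m/s² = kg·m·s⁻² (force = mass × acceleration).
  C = A·s = s·A (charge = current × time).
  Combining: s·N·C = s · (kg·m·s⁻²) · (s·A) = kg·m·A.
Right side:
  Gy = J/kg (absorbed dose = energy per mass),
      = m²·s⁻².
  N = kg·m/s² = kg·m·s⁻² (force = mass × acceleration).
  Bq = 1/s = s⁻¹ (activity is decays per second).
  J = N·m (work = force × distance),
      = kg·m²·s⁻².
  So J⁻¹ = kg⁻¹·m⁻²·s².
  C = A·s = s·A (charge = current × time).
  V = W/A (potential = power per current),
      = kg·m²·s⁻³·A⁻¹.
  So V⁻¹ = kg⁻¹·m⁻²·s³·A.
  W = J/s (power = energy per time),
      = kg·m²·s⁻³.
  Combining: Gy·kg·A⁻¹·N·s·Bq·J⁻¹·C·V⁻¹·W = (m²·s⁻²) · kg · A⁻¹ · (kg·m·s⁻²) · s · s⁻¹ · (kg⁻¹·m⁻²·s²) · (s·A) · (kg⁻¹·m⁻²·s³·A) · (kg·m²·s⁻³) = kg·m·s⁻¹·A.
Left is kg·m·A; right is kg·m·s⁻¹·A — different.

No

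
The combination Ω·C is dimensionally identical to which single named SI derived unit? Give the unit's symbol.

Wb

Ω = kg·m²·s⁻³·A⁻².
C = s·A.
Combining: Ω·C = (kg·m²·s⁻³·A⁻²) · (s·A) = kg·m²·s⁻²·A⁻¹.
kg·m²·s⁻²·A⁻¹ is the base-SI form of the weber.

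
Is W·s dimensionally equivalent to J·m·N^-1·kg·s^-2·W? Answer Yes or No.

Left side:
  W = J/s (power = energy per time),
      = kg·m²·s⁻³.
  Combining: W·s = (kg·m²·s⁻³) · s = kg·m²·s⁻².
Right side:
  J = kg·m²·s⁻².
  N = kg·m·s⁻².
  So N⁻¹ = kg⁻¹·m⁻¹·s².
  W = kg·m²·s⁻³.
  Combining: J·m·N⁻¹·kg·s⁻²·W = (kg·m²·s⁻²) · m · (kg⁻¹·m⁻¹·s²) · kg · s⁻² · (kg·m²·s⁻³) = kg²·m⁴·s⁻⁵.
Left is kg·m²·s⁻²; right is kg²·m⁴·s⁻⁵ — different.

No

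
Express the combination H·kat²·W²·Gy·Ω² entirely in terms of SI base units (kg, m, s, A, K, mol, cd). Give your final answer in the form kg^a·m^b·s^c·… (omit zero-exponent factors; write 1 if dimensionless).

kg⁵·m¹²·s⁻¹⁸·A⁻⁶·mol²

H = Wb/A (inductance = flux per current),
    = kg·m²·s⁻²·A⁻².
kat = mol/s = s⁻¹·mol (catalytic activity).
So kat² = s⁻²·mol².
W = J/s (power = energy per time),
    = kg·m²·s⁻³.
So W² = kg²·m⁴·s⁻⁶.
Gy = J/kg (absorbed dose = energy per mass),
    = m²·s⁻².
Ω = V/A (resistance = voltage per current),
    = kg·m²·s⁻³·A⁻².
So Ω² = kg²·m⁴·s⁻⁶·A⁻⁴.
Combining: H·kat²·W²·Gy·Ω² = (kg·m²·s⁻²·A⁻²) · (s⁻²·mol²) · (kg²·m⁴·s⁻⁶) · (m²·s⁻²) · (kg²·m⁴·s⁻⁶·A⁻⁴) = kg⁵·m¹²·s⁻¹⁸·A⁻⁶·mol².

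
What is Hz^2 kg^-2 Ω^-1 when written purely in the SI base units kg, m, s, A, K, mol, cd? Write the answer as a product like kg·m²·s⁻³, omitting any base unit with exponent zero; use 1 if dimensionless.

Hz = 1/s = s⁻¹ (frequency is cycles per second).
So Hz² = s⁻².
Ω = V/A (resistance = voltage per current),
    = kg·m²·s⁻³·A⁻².
So Ω⁻¹ = kg⁻¹·m⁻²·s³·A².
Combining: Hz²·kg⁻²·Ω⁻¹ = s⁻² · kg⁻² · (kg⁻¹·m⁻²·s³·A²) = kg⁻³·m⁻²·s·A².

kg⁻³·m⁻²·s·A²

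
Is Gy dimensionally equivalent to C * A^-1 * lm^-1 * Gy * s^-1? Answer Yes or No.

No

Left side:
  Gy = J/kg (absorbed dose = energy per mass),
      = m²·s⁻².
Right side:
  C = s·A.
  lm = cd.
  So lm⁻¹ = cd⁻¹.
  Gy = m²·s⁻².
  Combining: C·A⁻¹·lm⁻¹·Gy·s⁻¹ = (s·A) · A⁻¹ · cd⁻¹ · (m²·s⁻²) · s⁻¹ = m²·s⁻²·cd⁻¹.
Left is m²·s⁻²; right is m²·s⁻²·cd⁻¹ — different.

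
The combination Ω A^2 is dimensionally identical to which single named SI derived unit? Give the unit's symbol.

W

Ω = kg·m²·s⁻³·A⁻².
Combining: Ω·A² = (kg·m²·s⁻³·A⁻²) · A² = kg·m²·s⁻³.
kg·m²·s⁻³ is the base-SI form of the watt.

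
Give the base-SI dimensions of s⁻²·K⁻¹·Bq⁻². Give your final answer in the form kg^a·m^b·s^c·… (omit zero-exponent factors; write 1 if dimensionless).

Bq = 1/s = s⁻¹ (activity is decays per second).
So Bq⁻² = s².
Combining: s⁻²·K⁻¹·Bq⁻² = s⁻² · K⁻¹ · s² = K⁻¹.

K⁻¹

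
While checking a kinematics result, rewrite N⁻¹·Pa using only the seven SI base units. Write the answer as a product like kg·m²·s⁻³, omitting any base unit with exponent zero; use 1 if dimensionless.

N = kg·m·s⁻².
So N⁻¹ = kg⁻¹·m⁻¹·s².
Pa = kg·m⁻¹·s⁻².
Combining: N⁻¹·Pa = (kg⁻¹·m⁻¹·s²) · (kg·m⁻¹·s⁻²) = m⁻².

m⁻²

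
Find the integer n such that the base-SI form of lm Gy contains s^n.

lm = cd·sr = cd (luminous flux; sr is dimensionless).
Gy = J/kg (absorbed dose = energy per mass),
    = m²·s⁻².
Combining: lm·Gy = cd · (m²·s⁻²) = m²·s⁻²·cd.
The exponent of s is -2.

-2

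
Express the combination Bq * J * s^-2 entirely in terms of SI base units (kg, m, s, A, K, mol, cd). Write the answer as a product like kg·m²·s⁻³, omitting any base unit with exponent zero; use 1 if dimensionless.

Bq = 1/s = s⁻¹ (activity is decays per second).
J = N·m (work = force × distance),
    = kg·m²·s⁻².
Combining: Bq·J·s⁻² = s⁻¹ · (kg·m²·s⁻²) · s⁻² = kg·m²·s⁻⁵.

kg·m²·s⁻⁵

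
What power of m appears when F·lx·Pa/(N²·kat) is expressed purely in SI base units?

N = kg·m/s² = kg·m·s⁻² (force = mass × acceleration).
So N⁻² = kg⁻²·m⁻²·s⁴.
kat = mol/s = s⁻¹·mol (catalytic activity).
So kat⁻¹ = s·mol⁻¹.
F = C/V (capacitance = charge per voltage),
    = A·s/(kg·m²·s⁻³·A⁻¹) (substituting C and V),
    = kg⁻¹·m⁻²·s⁴·A².
lx = lm/m² (illuminance = luminous flux per area),
    = m⁻²·cd.
Pa = N/m² (pressure = force per area),
    = kg·m⁻¹·s⁻².
Combining: N⁻²·kat⁻¹·F·lx·Pa = (kg⁻²·m⁻²·s⁴) · (s·mol⁻¹) · (kg⁻¹·m⁻²·s⁴·A²) · (m⁻²·cd) · (kg·m⁻¹·s⁻²) = kg⁻²·m⁻⁷·s⁷·A²·mol⁻¹·cd.
The exponent of m is -7.

-7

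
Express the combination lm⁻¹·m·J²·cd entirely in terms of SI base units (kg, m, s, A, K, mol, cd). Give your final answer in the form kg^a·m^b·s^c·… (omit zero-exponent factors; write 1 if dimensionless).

kg²·m⁵·s⁻⁴

lm = cd·sr = cd (luminous flux; sr is dimensionless).
So lm⁻¹ = cd⁻¹.
J = N·m (work = force × distance),
    = kg·m²·s⁻².
So J² = kg²·m⁴·s⁻⁴.
Combining: lm⁻¹·m·J²·cd = cd⁻¹ · m · (kg²·m⁴·s⁻⁴) · cd = kg²·m⁵·s⁻⁴.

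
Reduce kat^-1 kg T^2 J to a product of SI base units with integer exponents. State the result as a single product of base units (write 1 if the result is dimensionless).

kat = s⁻¹·mol.
So kat⁻¹ = s·mol⁻¹.
T = kg·s⁻²·A⁻¹.
So T² = kg²·s⁻⁴·A⁻².
J = kg·m²·s⁻².
Combining: kat⁻¹·kg·T²·J = (s·mol⁻¹) · kg · (kg²·s⁻⁴·A⁻²) · (kg·m²·s⁻²) = kg⁴·m²·s⁻⁵·A⁻²·mol⁻¹.

kg⁴·m²·s⁻⁵·A⁻²·mol⁻¹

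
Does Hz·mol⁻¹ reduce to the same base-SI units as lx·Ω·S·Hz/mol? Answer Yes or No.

No

Left side:
  Hz = s⁻¹.
  Combining: Hz·mol⁻¹ = s⁻¹ · mol⁻¹ = s⁻¹·mol⁻¹.
Right side:
  lx = lm/m² (illuminance = luminous flux per area),
      = m⁻²·cd.
  Ω = V/A (resistance = voltage per current),
      = kg·m²·s⁻³·A⁻².
  S = 1/Ω (conductance is reciprocal resistance),
      = kg⁻¹·m⁻²·s³·A².
  Hz = 1/s = s⁻¹ (frequency is cycles per second).
  Combining: lx·mol⁻¹·Ω·S·Hz = (m⁻²·cd) · mol⁻¹ · (kg·m²·s⁻³·A⁻²) · (kg⁻¹·m⁻²·s³·A²) · s⁻¹ = m⁻²·s⁻¹·mol⁻¹·cd.
Left is s⁻¹·mol⁻¹; right is m⁻²·s⁻¹·mol⁻¹·cd — different.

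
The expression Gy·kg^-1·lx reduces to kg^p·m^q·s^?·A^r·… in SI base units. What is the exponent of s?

Gy = J/kg (absorbed dose = energy per mass),
    = m²·s⁻².
lx = lm/m² (illuminance = luminous flux per area),
    = m⁻²·cd.
Combining: Gy·kg⁻¹·lx = (m²·s⁻²) · kg⁻¹ · (m⁻²·cd) = kg⁻¹·s⁻²·cd.
The exponent of s is -2.

-2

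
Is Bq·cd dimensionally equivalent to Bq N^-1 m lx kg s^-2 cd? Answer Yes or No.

Left side:
  Bq = s⁻¹.
  Combining: Bq·cd = s⁻¹ · cd = s⁻¹·cd.
Right side:
  Bq = 1/s = s⁻¹ (activity is decays per second).
  N = kg·m/s² = kg·m·s⁻² (force = mass × acceleration).
  So N⁻¹ = kg⁻¹·m⁻¹·s².
  lx = lm/m² (illuminance = luminous flux per area),
      = m⁻²·cd.
  Combining: Bq·N⁻¹·m·lx·kg·s⁻²·cd = s⁻¹ · (kg⁻¹·m⁻¹·s²) · m · (m⁻²·cd) · kg · s⁻² · cd = m⁻²·s⁻¹·cd².
Left is s⁻¹·cd; right is m⁻²·s⁻¹·cd² — different.

No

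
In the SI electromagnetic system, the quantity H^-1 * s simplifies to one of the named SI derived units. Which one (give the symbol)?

S

H = Wb/A (inductance = flux per current),
    = kg·m²·s⁻²·A⁻².
So H⁻¹ = kg⁻¹·m⁻²·s²·A².
Combining: H⁻¹·s = (kg⁻¹·m⁻²·s²·A²) · s = kg⁻¹·m⁻²·s³·A².
kg⁻¹·m⁻²·s³·A² is the base-SI form of the siemens.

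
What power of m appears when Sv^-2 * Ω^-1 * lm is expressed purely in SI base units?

-6

Sv = J/kg (equivalent dose = energy per mass),
    = m²·s⁻².
So Sv⁻² = m⁻⁴·s⁴.
Ω = V/A (resistance = voltage per current),
    = kg·m²·s⁻³·A⁻².
So Ω⁻¹ = kg⁻¹·m⁻²·s³·A².
lm = cd·sr = cd (luminous flux; sr is dimensionless).
Combining: Sv⁻²·Ω⁻¹·lm = (m⁻⁴·s⁴) · (kg⁻¹·m⁻²·s³·A²) · cd = kg⁻¹·m⁻⁶·s⁷·A²·cd.
The exponent of m is -6.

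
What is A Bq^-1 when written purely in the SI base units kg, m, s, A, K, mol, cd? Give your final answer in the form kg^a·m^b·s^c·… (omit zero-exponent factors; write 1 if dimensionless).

Bq = s⁻¹.
So Bq⁻¹ = s.
Combining: A·Bq⁻¹ = A · s = s·A.

s·A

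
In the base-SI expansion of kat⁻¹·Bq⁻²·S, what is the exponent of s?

6

kat = mol/s = s⁻¹·mol (catalytic activity).
So kat⁻¹ = s·mol⁻¹.
Bq = 1/s = s⁻¹ (activity is decays per second).
So Bq⁻² = s².
S = 1/Ω (conductance is reciprocal resistance),
    = kg⁻¹·m⁻²·s³·A².
Combining: kat⁻¹·Bq⁻²·S = (s·mol⁻¹) · s² · (kg⁻¹·m⁻²·s³·A²) = kg⁻¹·m⁻²·s⁶·A²·mol⁻¹.
The exponent of s is 6.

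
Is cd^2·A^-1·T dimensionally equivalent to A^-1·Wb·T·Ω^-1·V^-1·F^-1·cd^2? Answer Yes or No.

Yes

Left side:
  T = Wb/m² (flux density = flux per area),
      = kg·s⁻²·A⁻¹.
  Combining: cd²·A⁻¹·T = cd² · A⁻¹ · (kg·s⁻²·A⁻¹) = kg·s⁻²·A⁻²·cd².
Right side:
  Wb = kg·m²·s⁻²·A⁻¹.
  T = kg·s⁻²·A⁻¹.
  Ω = kg·m²·s⁻³·A⁻².
  So Ω⁻¹ = kg⁻¹·m⁻²·s³·A².
  V = kg·m²·s⁻³·A⁻¹.
  So V⁻¹ = kg⁻¹·m⁻²·s³·A.
  F = kg⁻¹·m⁻²·s⁴·A².
  So F⁻¹ = kg·m²·s⁻⁴·A⁻².
  Combining: A⁻¹·Wb·T·Ω⁻¹·V⁻¹·F⁻¹·cd² = A⁻¹ · (kg·m²·s⁻²·A⁻¹) · (kg·s⁻²·A⁻¹) · (kg⁻¹·m⁻²·s³·A²) · (kg⁻¹·m⁻²·s³·A) · (kg·m²·s⁻⁴·A⁻²) · cd² = kg·s⁻²·A⁻²·cd².
Both reduce to kg·s⁻²·A⁻²·cd².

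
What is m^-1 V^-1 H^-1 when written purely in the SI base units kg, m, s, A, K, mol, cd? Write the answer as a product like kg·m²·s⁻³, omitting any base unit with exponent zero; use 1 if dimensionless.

kg⁻²·m⁻⁵·s⁵·A³

V = kg·m²·s⁻³·A⁻¹.
So V⁻¹ = kg⁻¹·m⁻²·s³·A.
H = kg·m²·s⁻²·A⁻².
So H⁻¹ = kg⁻¹·m⁻²·s²·A².
Combining: m⁻¹·V⁻¹·H⁻¹ = m⁻¹ · (kg⁻¹·m⁻²·s³·A) · (kg⁻¹·m⁻²·s²·A²) = kg⁻²·m⁻⁵·s⁵·A³.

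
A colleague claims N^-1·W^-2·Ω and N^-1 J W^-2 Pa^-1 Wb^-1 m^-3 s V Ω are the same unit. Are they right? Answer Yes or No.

Left side:
  N = kg·m/s² = kg·m·s⁻² (force = mass × acceleration).
  So N⁻¹ = kg⁻¹·m⁻¹·s².
  W = J/s (power = energy per time),
      = kg·m²·s⁻³.
  So W⁻² = kg⁻²·m⁻⁴·s⁶.
  Ω = V/A (resistance = voltage per current),
      = kg·m²·s⁻³·A⁻².
  Combining: N⁻¹·W⁻²·Ω = (kg⁻¹·m⁻¹·s²) · (kg⁻²·m⁻⁴·s⁶) · (kg·m²·s⁻³·A⁻²) = kg⁻²·m⁻³·s⁵·A⁻².
Right side:
  N = kg·m/s² = kg·m·s⁻² (force = mass × acceleration).
  So N⁻¹ = kg⁻¹·m⁻¹·s².
  J = N·m (work = force × distance),
      = kg·m²·s⁻².
  W = J/s (power = energy per time),
      = kg·m²·s⁻³.
  So W⁻² = kg⁻²·m⁻⁴·s⁶.
  Pa = N/m² (pressure = force per area),
      = kg·m⁻¹·s⁻².
  So Pa⁻¹ = kg⁻¹·m·s².
  Wb = V·s (flux: a volt is a weber per second),
      = kg·m²·s⁻²·A⁻¹.
  So Wb⁻¹ = kg⁻¹·m⁻²·s²·A.
  V = W/A (potential = power per current),
      = kg·m²·s⁻³·A⁻¹.
  Ω = V/A (resistance = voltage per current),
      = kg·m²·s⁻³·A⁻².
  Combining: N⁻¹·J·W⁻²·Pa⁻¹·Wb⁻¹·m⁻³·s·V·Ω = (kg⁻¹·m⁻¹·s²) · (kg·m²·s⁻²) · (kg⁻²·m⁻⁴·s⁶) · (kg⁻¹·m·s²) · (kg⁻¹·m⁻²·s²·A) · m⁻³ · s · (kg·m²·s⁻³·A⁻¹) · (kg·m²·s⁻³·A⁻²) = kg⁻²·m⁻³·s⁵·A⁻².
Both reduce to kg⁻²·m⁻³·s⁵·A⁻².

Yes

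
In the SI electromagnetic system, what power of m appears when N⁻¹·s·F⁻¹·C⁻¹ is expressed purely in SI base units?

1

N = kg·m·s⁻².
So N⁻¹ = kg⁻¹·m⁻¹·s².
F = kg⁻¹·m⁻²·s⁴·A².
So F⁻¹ = kg·m²·s⁻⁴·A⁻².
C = s·A.
So C⁻¹ = s⁻¹·A⁻¹.
Combining: N⁻¹·s·F⁻¹·C⁻¹ = (kg⁻¹·m⁻¹·s²) · s · (kg·m²·s⁻⁴·A⁻²) · (s⁻¹·A⁻¹) = m·s⁻²·A⁻³.
The exponent of m is 1.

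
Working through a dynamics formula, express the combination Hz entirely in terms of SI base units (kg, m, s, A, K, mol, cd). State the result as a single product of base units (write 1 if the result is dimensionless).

s⁻¹

Hz = s⁻¹.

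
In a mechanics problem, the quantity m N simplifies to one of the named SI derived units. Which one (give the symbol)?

J

N = kg·m·s⁻².
Combining: m·N = m · (kg·m·s⁻²) = kg·m²·s⁻².
kg·m²·s⁻² is the base-SI form of the joule.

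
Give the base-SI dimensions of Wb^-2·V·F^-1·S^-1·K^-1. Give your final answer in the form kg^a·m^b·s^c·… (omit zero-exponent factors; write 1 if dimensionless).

kg·m²·s⁻⁶·A⁻³·K⁻¹

Wb = V·s (flux: a volt is a weber per second),
    = kg·m²·s⁻²·A⁻¹.
So Wb⁻² = kg⁻²·m⁻⁴·s⁴·A².
V = W/A (potential = power per current),
    = kg·m²·s⁻³·A⁻¹.
F = C/V (capacitance = charge per voltage),
    = A·s/(kg·m²·s⁻³·A⁻¹) (substituting C and V),
    = kg⁻¹·m⁻²·s⁴·A².
So F⁻¹ = kg·m²·s⁻⁴·A⁻².
S = 1/Ω (conductance is reciprocal resistance),
    = kg⁻¹·m⁻²·s³·A².
So S⁻¹ = kg·m²·s⁻³·A⁻².
Combining: Wb⁻²·V·F⁻¹·S⁻¹·K⁻¹ = (kg⁻²·m⁻⁴·s⁴·A²) · (kg·m²·s⁻³·A⁻¹) · (kg·m²·s⁻⁴·A⁻²) · (kg·m²·s⁻³·A⁻²) · K⁻¹ = kg·m²·s⁻⁶·A⁻³·K⁻¹.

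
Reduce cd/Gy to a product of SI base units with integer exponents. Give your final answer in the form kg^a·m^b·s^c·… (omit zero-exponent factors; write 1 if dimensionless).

Gy = J/kg (absorbed dose = energy per mass),
    = m²·s⁻².
So Gy⁻¹ = m⁻²·s².
Combining: cd·Gy⁻¹ = cd · (m⁻²·s²) = m⁻²·s²·cd.

m⁻²·s²·cd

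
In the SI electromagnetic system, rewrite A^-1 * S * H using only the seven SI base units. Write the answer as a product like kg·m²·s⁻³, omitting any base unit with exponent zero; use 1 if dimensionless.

S = kg⁻¹·m⁻²·s³·A².
H = kg·m²·s⁻²·A⁻².
Combining: A⁻¹·S·H = A⁻¹ · (kg⁻¹·m⁻²·s³·A²) · (kg·m²·s⁻²·A⁻²) = s·A⁻¹.

s·A⁻¹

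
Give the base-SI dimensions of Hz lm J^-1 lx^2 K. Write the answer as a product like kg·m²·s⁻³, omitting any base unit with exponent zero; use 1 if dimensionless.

kg⁻¹·m⁻⁶·s·K·cd³

Hz = 1/s = s⁻¹ (frequency is cycles per second).
lm = cd·sr = cd (luminous flux; sr is dimensionless).
J = N·m (work = force × distance),
    = kg·m²·s⁻².
So J⁻¹ = kg⁻¹·m⁻²·s².
lx = lm/m² (illuminance = luminous flux per area),
    = m⁻²·cd.
So lx² = m⁻⁴·cd².
Combining: Hz·lm·J⁻¹·lx²·K = s⁻¹ · cd · (kg⁻¹·m⁻²·s²) · (m⁻⁴·cd²) · K = kg⁻¹·m⁻⁶·s·K·cd³.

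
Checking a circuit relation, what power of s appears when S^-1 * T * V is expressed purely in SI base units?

S = 1/Ω (conductance is reciprocal resistance),
    = kg⁻¹·m⁻²·s³·A².
So S⁻¹ = kg·m²·s⁻³·A⁻².
T = Wb/m² (flux density = flux per area),
    = kg·s⁻²·A⁻¹.
V = W/A (potential = power per current),
    = kg·m²·s⁻³·A⁻¹.
Combining: S⁻¹·T·V = (kg·m²·s⁻³·A⁻²) · (kg·s⁻²·A⁻¹) · (kg·m²·s⁻³·A⁻¹) = kg³·m⁴·s⁻⁸·A⁻⁴.
The exponent of s is -8.

-8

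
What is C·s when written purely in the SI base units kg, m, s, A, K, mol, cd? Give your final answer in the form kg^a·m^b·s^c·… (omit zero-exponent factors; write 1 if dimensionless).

C = A·s = s·A (charge = current × time).
Combining: C·s = (s·A) · s = s²·A.

s²·A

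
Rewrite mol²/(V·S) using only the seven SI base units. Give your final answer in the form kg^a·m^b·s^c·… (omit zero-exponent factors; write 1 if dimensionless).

A⁻¹·mol²

V = W/A (potential = power per current),
    = kg·m²·s⁻³·A⁻¹.
So V⁻¹ = kg⁻¹·m⁻²·s³·A.
S = 1/Ω (conductance is reciprocal resistance),
    = kg⁻¹·m⁻²·s³·A².
So S⁻¹ = kg·m²·s⁻³·A⁻².
Combining: V⁻¹·S⁻¹·mol² = (kg⁻¹·m⁻²·s³·A) · (kg·m²·s⁻³·A⁻²) · mol² = A⁻¹·mol².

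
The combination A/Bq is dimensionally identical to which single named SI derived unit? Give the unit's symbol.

C

Bq = 1/s = s⁻¹ (activity is decays per second).
So Bq⁻¹ = s.
Combining: A·Bq⁻¹ = A · s = s·A.
s·A is the base-SI form of the coulomb.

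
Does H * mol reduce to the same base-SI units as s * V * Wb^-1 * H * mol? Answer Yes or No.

Left side:
  H = kg·m²·s⁻²·A⁻².
  Combining: H·mol = (kg·m²·s⁻²·A⁻²) · mol = kg·m²·s⁻²·A⁻²·mol.
Right side:
  V = W/A (potential = power per current),
      = kg·m²·s⁻³·A⁻¹.
  Wb = V·s (flux: a volt is a weber per second),
      = kg·m²·s⁻²·A⁻¹.
  So Wb⁻¹ = kg⁻¹·m⁻²·s²·A.
  H = Wb/A (inductance = flux per current),
      = kg·m²·s⁻²·A⁻².
  Combining: s·V·Wb⁻¹·H·mol = s · (kg·m²·s⁻³·A⁻¹) · (kg⁻¹·m⁻²·s²·A) · (kg·m²·s⁻²·A⁻²) · mol = kg·m²·s⁻²·A⁻²·mol.
Both reduce to kg·m²·s⁻²·A⁻²·mol.

Yes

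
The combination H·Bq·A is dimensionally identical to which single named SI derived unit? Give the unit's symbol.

V

H = Wb/A (inductance = flux per current),
    = kg·m²·s⁻²·A⁻².
Bq = 1/s = s⁻¹ (activity is decays per second).
Combining: H·Bq·A = (kg·m²·s⁻²·A⁻²) · s⁻¹ · A = kg·m²·s⁻³·A⁻¹.
kg·m²·s⁻³·A⁻¹ is the base-SI form of the volt.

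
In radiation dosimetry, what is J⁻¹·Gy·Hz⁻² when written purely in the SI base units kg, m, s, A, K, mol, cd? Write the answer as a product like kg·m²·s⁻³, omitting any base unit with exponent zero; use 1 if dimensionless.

J = N·m (work = force × distance),
    = kg·m²·s⁻².
So J⁻¹ = kg⁻¹·m⁻²·s².
Gy = J/kg (absorbed dose = energy per mass),
    = m²·s⁻².
Hz = 1/s = s⁻¹ (frequency is cycles per second).
So Hz⁻² = s².
Combining: J⁻¹·Gy·Hz⁻² = (kg⁻¹·m⁻²·s²) · (m²·s⁻²) · s² = kg⁻¹·s².

kg⁻¹·s²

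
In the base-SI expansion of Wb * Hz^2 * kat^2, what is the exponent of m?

Wb = kg·m²·s⁻²·A⁻¹.
Hz = s⁻¹.
So Hz² = s⁻².
kat = s⁻¹·mol.
So kat² = s⁻²·mol².
Combining: Wb·Hz²·kat² = (kg·m²·s⁻²·A⁻¹) · s⁻² · (s⁻²·mol²) = kg·m²·s⁻⁶·A⁻¹·mol².
The exponent of m is 2.

2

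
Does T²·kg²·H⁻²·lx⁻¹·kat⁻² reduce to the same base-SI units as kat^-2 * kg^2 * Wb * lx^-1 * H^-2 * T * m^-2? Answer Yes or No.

Left side:
  T = kg·s⁻²·A⁻¹.
  So T² = kg²·s⁻⁴·A⁻².
  H = kg·m²·s⁻²·A⁻².
  So H⁻² = kg⁻²·m⁻⁴·s⁴·A⁴.
  lx = m⁻²·cd.
  So lx⁻¹ = m²·cd⁻¹.
  kat = s⁻¹·mol.
  So kat⁻² = s²·mol⁻².
  Combining: T²·kg²·H⁻²·lx⁻¹·kat⁻² = (kg²·s⁻⁴·A⁻²) · kg² · (kg⁻²·m⁻⁴·s⁴·A⁴) · (m²·cd⁻¹) · (s²·mol⁻²) = kg²·m⁻²·s²·A²·mol⁻²·cd⁻¹.
Right side:
  kat = mol/s = s⁻¹·mol (catalytic activity).
  So kat⁻² = s²·mol⁻².
  Wb = V·s (flux: a volt is a weber per second),
      = kg·m²·s⁻²·A⁻¹.
  lx = lm/m² (illuminance = luminous flux per area),
      = m⁻²·cd.
  So lx⁻¹ = m²·cd⁻¹.
  H = Wb/A (inductance = flux per current),
      = kg·m²·s⁻²·A⁻².
  So H⁻² = kg⁻²·m⁻⁴·s⁴·A⁴.
  T = Wb/m² (flux density = flux per area),
      = kg·s⁻²·A⁻¹.
  Combining: kat⁻²·kg²·Wb·lx⁻¹·H⁻²·T·m⁻² = (s²·mol⁻²) · kg² · (kg·m²·s⁻²·A⁻¹) · (m²·cd⁻¹) · (kg⁻²·m⁻⁴·s⁴·A⁴) · (kg·s⁻²·A⁻¹) · m⁻² = kg²·m⁻²·s²·A²·mol⁻²·cd⁻¹.
Both reduce to kg²·m⁻²·s²·A²·mol⁻²·cd⁻¹.

Yes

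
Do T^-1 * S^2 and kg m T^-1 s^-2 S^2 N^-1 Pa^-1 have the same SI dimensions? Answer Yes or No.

Left side:
  T = kg·s⁻²·A⁻¹.
  So T⁻¹ = kg⁻¹·s²·A.
  S = kg⁻¹·m⁻²·s³·A².
  So S² = kg⁻²·m⁻⁴·s⁶·A⁴.
  Combining: T⁻¹·S² = (kg⁻¹·s²·A) · (kg⁻²·m⁻⁴·s⁶·A⁴) = kg⁻³·m⁻⁴·s⁸·A⁵.
Right side:
  T = Wb/m² (flux density = flux per area),
      = kg·s⁻²·A⁻¹.
  So T⁻¹ = kg⁻¹·s²·A.
  S = 1/Ω (conductance is reciprocal resistance),
      = kg⁻¹·m⁻²·s³·A².
  So S² = kg⁻²·m⁻⁴·s⁶·A⁴.
  N = kg·m/s² = kg·m·s⁻² (force = mass × acceleration).
  So N⁻¹ = kg⁻¹·m⁻¹·s².
  Pa = N/m² (pressure = force per area),
      = kg·m⁻¹·s⁻².
  So Pa⁻¹ = kg⁻¹·m·s².
  Combining: kg·m·T⁻¹·s⁻²·S²·N⁻¹·Pa⁻¹ = kg · m · (kg⁻¹·s²·A) · s⁻² · (kg⁻²·m⁻⁴·s⁶·A⁴) · (kg⁻¹·m⁻¹·s²) · (kg⁻¹·m·s²) = kg⁻⁴·m⁻³·s¹⁰·A⁵.
Left is kg⁻³·m⁻⁴·s⁸·A⁵; right is kg⁻⁴·m⁻³·s¹⁰·A⁵ — different.

No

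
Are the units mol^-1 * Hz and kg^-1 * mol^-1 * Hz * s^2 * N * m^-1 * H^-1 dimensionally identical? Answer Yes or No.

Left side:
  Hz = 1/s = s⁻¹ (frequency is cycles per second).
  Combining: mol⁻¹·Hz = mol⁻¹ · s⁻¹ = s⁻¹·mol⁻¹.
Right side:
  Hz = 1/s = s⁻¹ (frequency is cycles per second).
  N = kg·m/s² = kg·m·s⁻² (force = mass × acceleration).
  H = Wb/A (inductance = flux per current),
      = kg·m²·s⁻²·A⁻².
  So H⁻¹ = kg⁻¹·m⁻²·s²·A².
  Combining: kg⁻¹·mol⁻¹·Hz·s²·N·m⁻¹·H⁻¹ = kg⁻¹ · mol⁻¹ · s⁻¹ · s² · (kg·m·s⁻²) · m⁻¹ · (kg⁻¹·m⁻²·s²·A²) = kg⁻¹·m⁻²·s·A²·mol⁻¹.
Left is s⁻¹·mol⁻¹; right is kg⁻¹·m⁻²·s·A²·mol⁻¹ — different.

No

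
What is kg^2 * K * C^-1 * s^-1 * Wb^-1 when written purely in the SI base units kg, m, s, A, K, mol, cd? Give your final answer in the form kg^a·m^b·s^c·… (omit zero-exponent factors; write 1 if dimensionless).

kg·m⁻²·K

C = A·s = s·A (charge = current × time).
So C⁻¹ = s⁻¹·A⁻¹.
Wb = V·s (flux: a volt is a weber per second),
    = kg·m²·s⁻²·A⁻¹.
So Wb⁻¹ = kg⁻¹·m⁻²·s²·A.
Combining: kg²·K·C⁻¹·s⁻¹·Wb⁻¹ = kg² · K · (s⁻¹·A⁻¹) · s⁻¹ · (kg⁻¹·m⁻²·s²·A) = kg·m⁻²·K.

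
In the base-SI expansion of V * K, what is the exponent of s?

V = W/A (potential = power per current),
    = kg·m²·s⁻³·A⁻¹.
Combining: V·K = (kg·m²·s⁻³·A⁻¹) · K = kg·m²·s⁻³·A⁻¹·K.
The exponent of s is -3.

-3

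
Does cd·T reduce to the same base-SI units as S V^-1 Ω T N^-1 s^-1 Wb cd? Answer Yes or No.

No

Left side:
  T = kg·s⁻²·A⁻¹.
  Combining: cd·T = cd · (kg·s⁻²·A⁻¹) = kg·s⁻²·A⁻¹·cd.
Right side:
  S = 1/Ω (conductance is reciprocal resistance),
      = kg⁻¹·m⁻²·s³·A².
  V = W/A (potential = power per current),
      = kg·m²·s⁻³·A⁻¹.
  So V⁻¹ = kg⁻¹·m⁻²·s³·A.
  Ω = V/A (resistance = voltage per current),
      = kg·m²·s⁻³·A⁻².
  T = Wb/m² (flux density = flux per area),
      = kg·s⁻²·A⁻¹.
  N = kg·m/s² = kg·m·s⁻² (force = mass × acceleration).
  So N⁻¹ = kg⁻¹·m⁻¹·s².
  Wb = V·s (flux: a volt is a weber per second),
      = kg·m²·s⁻²·A⁻¹.
  Combining: S·V⁻¹·Ω·T·N⁻¹·s⁻¹·Wb·cd = (kg⁻¹·m⁻²·s³·A²) · (kg⁻¹·m⁻²·s³·A) · (kg·m²·s⁻³·A⁻²) · (kg·s⁻²·A⁻¹) · (kg⁻¹·m⁻¹·s²) · s⁻¹ · (kg·m²·s⁻²·A⁻¹) · cd = m⁻¹·A⁻¹·cd.
Left is kg·s⁻²·A⁻¹·cd; right is m⁻¹·A⁻¹·cd — different.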